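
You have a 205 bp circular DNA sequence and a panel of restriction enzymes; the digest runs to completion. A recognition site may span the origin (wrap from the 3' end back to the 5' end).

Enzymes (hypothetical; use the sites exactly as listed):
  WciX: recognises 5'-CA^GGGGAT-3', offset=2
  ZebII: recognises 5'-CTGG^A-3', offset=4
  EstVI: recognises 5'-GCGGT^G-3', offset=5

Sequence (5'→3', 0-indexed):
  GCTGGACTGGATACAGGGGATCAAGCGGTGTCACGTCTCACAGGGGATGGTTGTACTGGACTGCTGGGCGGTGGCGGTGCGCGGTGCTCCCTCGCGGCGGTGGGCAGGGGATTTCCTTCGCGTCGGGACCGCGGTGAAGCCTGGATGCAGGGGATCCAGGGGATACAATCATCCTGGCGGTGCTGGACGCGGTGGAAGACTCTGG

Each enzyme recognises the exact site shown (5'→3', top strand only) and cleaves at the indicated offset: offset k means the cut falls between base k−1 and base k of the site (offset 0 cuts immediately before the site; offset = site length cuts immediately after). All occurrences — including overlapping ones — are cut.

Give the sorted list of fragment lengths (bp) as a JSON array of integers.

Per-enzyme occurrences:
  WciX (CAGGGGAT, off=2): starts [13, 40, 104, 147, 156] → cuts [15, 42, 106, 149, 158]
  ZebII (CTGGA, off=4): starts [1, 6, 55, 140, 182] → cuts [5, 10, 59, 144, 186]
  EstVI (GCGGTG, off=5): starts [24, 67, 73, 80, 96, 130, 176, 188] → cuts [29, 72, 78, 85, 101, 135, 181, 193]

Pooled cuts: [5, 10, 15, 29, 42, 59, 72, 78, 85, 101, 106, 135, 144, 149, 158, 181, 186, 193]

Fragment lengths:
  5→10: 5 bp
  10→15: 5 bp
  15→29: 14 bp
  29→42: 13 bp
  42→59: 17 bp
  59→72: 13 bp
  72→78: 6 bp
  78→85: 7 bp
  85→101: 16 bp
  101→106: 5 bp
  106→135: 29 bp
  135→144: 9 bp
  144→149: 5 bp
  149→158: 9 bp
  158→181: 23 bp
  181→186: 5 bp
  186→193: 7 bp
  193→5 (wrap): 205-193+5 = 17 bp

[5,5,5,5,5,6,7,7,9,9,13,13,14,16,17,17,23,29]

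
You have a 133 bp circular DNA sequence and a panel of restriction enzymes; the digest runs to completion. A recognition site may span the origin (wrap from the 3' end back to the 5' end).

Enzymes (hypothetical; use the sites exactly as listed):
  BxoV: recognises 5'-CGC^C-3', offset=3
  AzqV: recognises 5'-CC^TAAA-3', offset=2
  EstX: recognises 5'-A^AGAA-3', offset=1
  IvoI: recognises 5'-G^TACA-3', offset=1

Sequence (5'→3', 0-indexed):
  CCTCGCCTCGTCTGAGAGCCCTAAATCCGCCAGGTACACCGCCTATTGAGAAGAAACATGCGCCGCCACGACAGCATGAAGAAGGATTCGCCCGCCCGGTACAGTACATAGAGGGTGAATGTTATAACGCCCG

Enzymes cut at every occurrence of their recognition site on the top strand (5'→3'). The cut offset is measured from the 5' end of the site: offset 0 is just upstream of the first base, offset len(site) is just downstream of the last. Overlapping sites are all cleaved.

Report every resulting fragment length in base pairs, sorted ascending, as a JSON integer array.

[3,4,4,4,4,5,5,8,9,9,12,12,13,15,26]

Site scan:
  BxoV CGCC/3: at [3, 27, 39, 60, 63, 88, 92, 127, 131] ⇒ [1, 6, 30, 42, 63, 66, 91, 95, 130]
  AzqV CCTAAA/2: at [19] ⇒ [21]
  EstX AAGAA/1: at [50, 78] ⇒ [51, 79]
  IvoI GTACA/1: at [33, 98, 103] ⇒ [34, 99, 104]

All cut coordinates (distinct, sorted): [1, 6, 21, 30, 34, 42, 51, 63, 66, 79, 91, 95, 99, 104, 130]

Fragment lengths:
  1→6: 5 bp
  6→21: 15 bp
  21→30: 9 bp
  30→34: 4 bp
  34→42: 8 bp
  42→51: 9 bp
  51→63: 12 bp
  63→66: 3 bp
  66→79: 13 bp
  79→91: 12 bp
  91→95: 4 bp
  95→99: 4 bp
  99→104: 5 bp
  104→130: 26 bp
  130→1 (wrap): 133-130+1 = 4 bp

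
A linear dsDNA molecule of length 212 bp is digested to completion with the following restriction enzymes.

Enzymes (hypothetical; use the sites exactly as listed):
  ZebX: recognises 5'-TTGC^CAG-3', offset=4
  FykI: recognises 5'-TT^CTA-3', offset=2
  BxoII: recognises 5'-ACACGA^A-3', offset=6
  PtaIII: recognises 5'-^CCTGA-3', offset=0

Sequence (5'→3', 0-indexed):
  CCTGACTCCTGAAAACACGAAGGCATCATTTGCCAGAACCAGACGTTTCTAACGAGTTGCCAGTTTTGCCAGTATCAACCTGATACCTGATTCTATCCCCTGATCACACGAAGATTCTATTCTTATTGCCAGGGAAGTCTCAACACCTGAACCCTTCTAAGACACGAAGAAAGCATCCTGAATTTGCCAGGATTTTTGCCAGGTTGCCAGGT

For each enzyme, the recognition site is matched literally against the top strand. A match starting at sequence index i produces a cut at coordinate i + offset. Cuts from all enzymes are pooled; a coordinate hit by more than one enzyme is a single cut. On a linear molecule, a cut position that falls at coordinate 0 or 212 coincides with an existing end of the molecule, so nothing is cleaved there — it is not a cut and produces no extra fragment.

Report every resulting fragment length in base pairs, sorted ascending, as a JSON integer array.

Site scan:
  ZebX TTGCCAG/4: at [29, 56, 65, 125, 183, 195, 203] ⇒ [33, 60, 69, 129, 187, 199, 207]
  FykI TTCTA/2: at [46, 90, 114, 154] ⇒ [48, 92, 116, 156]
  BxoII ACACGAA/6: at [14, 105, 161] ⇒ [20, 111, 167]
  PtaIII CCTGA/0: at [0, 7, 78, 85, 98, 145, 176] ⇒ [7, 78, 85, 98, 145, 176] (position 0 is a terminus of the linear molecule — no cut)

All cut coordinates (distinct, sorted): [7, 20, 33, 48, 60, 69, 78, 85, 92, 98, 111, 116, 129, 145, 156, 167, 176, 187, 199, 207]

Fragment lengths:
  [0,7): 7 bp
  [7,20): 13 bp
  [20,33): 13 bp
  [33,48): 15 bp
  [48,60): 12 bp
  [60,69): 9 bp
  [69,78): 9 bp
  [78,85): 7 bp
  [85,92): 7 bp
  [92,98): 6 bp
  [98,111): 13 bp
  [111,116): 5 bp
  [116,129): 13 bp
  [129,145): 16 bp
  [145,156): 11 bp
  [156,167): 11 bp
  [167,176): 9 bp
  [176,187): 11 bp
  [187,199): 12 bp
  [199,207): 8 bp
  [207,212): 5 bp

[5,5,6,7,7,7,8,9,9,9,11,11,11,12,12,13,13,13,13,15,16]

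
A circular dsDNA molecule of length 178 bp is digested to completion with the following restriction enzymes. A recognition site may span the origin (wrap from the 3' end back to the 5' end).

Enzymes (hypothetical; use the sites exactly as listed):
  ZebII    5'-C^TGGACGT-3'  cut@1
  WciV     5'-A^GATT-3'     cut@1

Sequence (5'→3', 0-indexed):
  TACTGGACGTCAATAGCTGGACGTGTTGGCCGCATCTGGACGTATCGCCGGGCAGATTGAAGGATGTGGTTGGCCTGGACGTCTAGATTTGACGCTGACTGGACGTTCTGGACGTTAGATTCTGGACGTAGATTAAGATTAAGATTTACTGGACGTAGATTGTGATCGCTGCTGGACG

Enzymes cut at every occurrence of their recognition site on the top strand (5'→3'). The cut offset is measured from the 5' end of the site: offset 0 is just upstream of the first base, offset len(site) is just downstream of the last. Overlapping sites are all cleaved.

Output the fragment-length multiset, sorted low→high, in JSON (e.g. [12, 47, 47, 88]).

[5,6,6,7,8,8,9,9,9,10,14,14,15,18,19,21]

Site scan:
  ZebII CTGGACGT/1: at [2, 16, 35, 74, 98, 107, 121, 148, 171] ⇒ [3, 17, 36, 75, 99, 108, 122, 149, 172]
  WciV AGATT/1: at [53, 84, 116, 129, 135, 141, 156] ⇒ [54, 85, 117, 130, 136, 142, 157]

Pooled cuts: [3, 17, 36, 54, 75, 85, 99, 108, 117, 122, 130, 136, 142, 149, 157, 172]

Fragments:
  3→17: 14 bp
  17→36: 19 bp
  36→54: 18 bp
  54→75: 21 bp
  75→85: 10 bp
  85→99: 14 bp
  99→108: 9 bp
  108→117: 9 bp
  117→122: 5 bp
  122→130: 8 bp
  130→136: 6 bp
  136→142: 6 bp
  142→149: 7 bp
  149→157: 8 bp
  157→172: 15 bp
  172→3 (wrap): 178-172+3 = 9 bp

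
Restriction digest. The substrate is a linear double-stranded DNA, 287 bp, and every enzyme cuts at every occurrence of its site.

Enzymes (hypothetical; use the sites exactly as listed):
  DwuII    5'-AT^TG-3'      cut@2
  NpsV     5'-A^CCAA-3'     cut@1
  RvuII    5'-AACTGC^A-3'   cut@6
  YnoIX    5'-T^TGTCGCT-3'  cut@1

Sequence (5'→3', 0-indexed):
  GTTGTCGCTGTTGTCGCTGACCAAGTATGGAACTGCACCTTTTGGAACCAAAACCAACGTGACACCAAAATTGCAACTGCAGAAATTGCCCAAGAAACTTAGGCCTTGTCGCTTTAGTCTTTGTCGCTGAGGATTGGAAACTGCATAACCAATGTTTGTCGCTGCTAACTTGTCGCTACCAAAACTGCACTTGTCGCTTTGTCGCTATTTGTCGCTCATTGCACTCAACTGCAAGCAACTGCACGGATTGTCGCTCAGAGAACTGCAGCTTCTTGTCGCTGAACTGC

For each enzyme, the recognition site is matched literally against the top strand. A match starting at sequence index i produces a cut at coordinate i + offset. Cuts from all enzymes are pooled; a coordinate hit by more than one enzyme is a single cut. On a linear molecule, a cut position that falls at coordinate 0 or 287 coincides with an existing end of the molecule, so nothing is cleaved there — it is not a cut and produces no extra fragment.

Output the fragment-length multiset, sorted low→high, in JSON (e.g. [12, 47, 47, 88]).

[2,3,4,6,6,6,7,7,8,8,8,9,9,9,10,10,10,10,10,11,11,13,13,14,14,15,16,18,20]

Scan for sites:
  DwuII ATTG/2: at [69, 84, 132, 217, 246] ⇒ [71, 86, 134, 219, 248]
  NpsV ACCAA/1: at [19, 46, 52, 63, 147, 177] ⇒ [20, 47, 53, 64, 148, 178]
  RvuII AACTGCA/6: at [30, 74, 138, 182, 226, 236, 260] ⇒ [36, 80, 144, 188, 232, 242, 266]
  YnoIX TTGTCGCT/1: at [1, 10, 105, 120, 155, 169, 190, 198, 208, 247, 272] ⇒ [2, 11, 106, 121, 156, 170, 191, 199, 209, 248, 273]

All cut coordinates (distinct, sorted): [2, 11, 20, 36, 47, 53, 64, 71, 80, 86, 106, 121, 134, 144, 148, 156, 170, 178, 188, 191, 199, 209, 219, 232, 242, 248, 266, 273]

Fragments:
  [0,2): 2 bp
  [2,11): 9 bp
  [11,20): 9 bp
  [20,36): 16 bp
  [36,47): 11 bp
  [47,53): 6 bp
  [53,64): 11 bp
  [64,71): 7 bp
  [71,80): 9 bp
  [80,86): 6 bp
  [86,106): 20 bp
  [106,121): 15 bp
  [121,134): 13 bp
  [134,144): 10 bp
  [144,148): 4 bp
  [148,156): 8 bp
  [156,170): 14 bp
  [170,178): 8 bp
  [178,188): 10 bp
  [188,191): 3 bp
  [191,199): 8 bp
  [199,209): 10 bp
  [209,219): 10 bp
  [219,232): 13 bp
  [232,242): 10 bp
  [242,248): 6 bp
  [248,266): 18 bp
  [266,273): 7 bp
  [273,287): 14 bp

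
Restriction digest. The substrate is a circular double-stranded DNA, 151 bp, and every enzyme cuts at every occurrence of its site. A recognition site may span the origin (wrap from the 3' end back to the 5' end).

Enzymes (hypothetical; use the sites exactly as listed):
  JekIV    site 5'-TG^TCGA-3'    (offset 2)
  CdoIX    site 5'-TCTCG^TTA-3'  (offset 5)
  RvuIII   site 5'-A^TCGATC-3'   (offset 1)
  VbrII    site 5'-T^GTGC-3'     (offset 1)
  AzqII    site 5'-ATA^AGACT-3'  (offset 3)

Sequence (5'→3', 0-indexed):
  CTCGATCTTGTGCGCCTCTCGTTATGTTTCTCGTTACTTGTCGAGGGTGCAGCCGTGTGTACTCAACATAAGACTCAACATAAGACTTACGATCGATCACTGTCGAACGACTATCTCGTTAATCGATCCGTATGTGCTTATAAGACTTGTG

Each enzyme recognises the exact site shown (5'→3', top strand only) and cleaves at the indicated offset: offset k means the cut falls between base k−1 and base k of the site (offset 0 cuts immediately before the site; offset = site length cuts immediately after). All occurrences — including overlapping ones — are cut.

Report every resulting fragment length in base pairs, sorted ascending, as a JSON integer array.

[4,6,7,9,10,10,11,12,12,12,12,16,30]

Scan for sites:
  JekIV (TGTCGA, off=2): starts [38, 100] → cuts [40, 102]
  CdoIX (TCTCGTTA, off=5): starts [16, 28, 113] → cuts [21, 33, 118]
  RvuIII (ATCGATC, off=1): starts [91, 121] → cuts [92, 122]
  VbrII (TGTGC, off=1): starts [8, 132, 147] → cuts [9, 133, 148]
  AzqII (ATAAGACT, off=3): starts [67, 79, 139] → cuts [70, 82, 142]

All cut coordinates (distinct, sorted): [9, 21, 33, 40, 70, 82, 92, 102, 118, 122, 133, 142, 148]

Fragment lengths:
  9→21: 12 bp
  21→33: 12 bp
  33→40: 7 bp
  40→70: 30 bp
  70→82: 12 bp
  82→92: 10 bp
  92→102: 10 bp
  102→118: 16 bp
  118→122: 4 bp
  122→133: 11 bp
  133→142: 9 bp
  142→148: 6 bp
  148→9 (wrap): 151-148+9 = 12 bp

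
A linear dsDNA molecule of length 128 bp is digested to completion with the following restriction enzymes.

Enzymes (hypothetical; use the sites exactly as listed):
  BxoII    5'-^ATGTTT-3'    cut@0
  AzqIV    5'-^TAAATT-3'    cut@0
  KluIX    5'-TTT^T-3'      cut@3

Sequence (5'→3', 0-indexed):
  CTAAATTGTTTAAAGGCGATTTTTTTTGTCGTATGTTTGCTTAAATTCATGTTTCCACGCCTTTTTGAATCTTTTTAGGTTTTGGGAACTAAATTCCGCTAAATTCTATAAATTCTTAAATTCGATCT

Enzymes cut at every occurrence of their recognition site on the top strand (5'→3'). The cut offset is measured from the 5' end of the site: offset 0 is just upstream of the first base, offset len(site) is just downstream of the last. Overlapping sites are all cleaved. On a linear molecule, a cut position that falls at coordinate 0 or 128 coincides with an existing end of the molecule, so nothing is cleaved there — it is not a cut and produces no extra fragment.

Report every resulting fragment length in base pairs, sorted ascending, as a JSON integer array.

[1,1,1,1,1,1,1,6,7,7,7,8,9,9,9,10,12,16,21]

Per-enzyme occurrences:
  BxoII ATGTTT/0: at [32, 48] ⇒ [32, 48]
  AzqIV TAAATT/0: at [1, 41, 89, 99, 108, 116] ⇒ [1, 41, 89, 99, 108, 116]
  KluIX TTTT/3: at [19, 20, 21, 22, 23, 61, 62, 71, 72, 79] ⇒ [22, 23, 24, 25, 26, 64, 65, 74, 75, 82]

All cut coordinates (distinct, sorted): [1, 22, 23, 24, 25, 26, 32, 41, 48, 64, 65, 74, 75, 82, 89, 99, 108, 116]

Fragment lengths:
  [0,1): 1 bp
  [1,22): 21 bp
  [22,23): 1 bp
  [23,24): 1 bp
  [24,25): 1 bp
  [25,26): 1 bp
  [26,32): 6 bp
  [32,41): 9 bp
  [41,48): 7 bp
  [48,64): 16 bp
  [64,65): 1 bp
  [65,74): 9 bp
  [74,75): 1 bp
  [75,82): 7 bp
  [82,89): 7 bp
  [89,99): 10 bp
  [99,108): 9 bp
  [108,116): 8 bp
  [116,128): 12 bp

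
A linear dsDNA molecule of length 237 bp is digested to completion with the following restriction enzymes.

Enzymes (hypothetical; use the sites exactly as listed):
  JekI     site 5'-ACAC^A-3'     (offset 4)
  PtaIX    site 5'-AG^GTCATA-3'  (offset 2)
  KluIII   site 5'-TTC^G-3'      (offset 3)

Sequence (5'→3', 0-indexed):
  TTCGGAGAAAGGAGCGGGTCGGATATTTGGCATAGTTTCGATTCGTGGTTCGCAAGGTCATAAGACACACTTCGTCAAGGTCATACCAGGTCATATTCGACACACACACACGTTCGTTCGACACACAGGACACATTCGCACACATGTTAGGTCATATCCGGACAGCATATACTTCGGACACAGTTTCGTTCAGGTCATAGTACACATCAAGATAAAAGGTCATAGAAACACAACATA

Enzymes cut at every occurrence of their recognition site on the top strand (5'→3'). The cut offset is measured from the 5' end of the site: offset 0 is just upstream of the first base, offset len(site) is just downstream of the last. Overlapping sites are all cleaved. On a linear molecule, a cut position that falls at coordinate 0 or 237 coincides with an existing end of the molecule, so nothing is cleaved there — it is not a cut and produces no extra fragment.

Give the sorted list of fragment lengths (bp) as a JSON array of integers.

[2,2,2,2,3,4,4,5,5,5,5,5,6,6,6,6,6,6,6,7,7,7,9,10,12,12,13,13,25,36]

Scan for sites:
  JekI (ACACA, off=4): starts [64, 99, 101, 103, 105, 120, 122, 129, 139, 177, 201, 227] → cuts [68, 103, 105, 107, 109, 124, 126, 133, 143, 181, 205, 231]
  PtaIX (AGGTCATA, off=2): starts [54, 77, 87, 148, 191, 216] → cuts [56, 79, 89, 150, 193, 218]
  KluIII (TTCG, off=3): starts [0, 36, 41, 48, 70, 95, 112, 116, 134, 172, 184] → cuts [3, 39, 44, 51, 73, 98, 115, 119, 137, 175, 187]

Pooled cuts: [3, 39, 44, 51, 56, 68, 73, 79, 89, 98, 103, 105, 107, 109, 115, 119, 124, 126, 133, 137, 143, 150, 175, 181, 187, 193, 205, 218, 231]

Fragment lengths:
  [0,3): 3 bp
  [3,39): 36 bp
  [39,44): 5 bp
  [44,51): 7 bp
  [51,56): 5 bp
  [56,68): 12 bp
  [68,73): 5 bp
  [73,79): 6 bp
  [79,89): 10 bp
  [89,98): 9 bp
  [98,103): 5 bp
  [103,105): 2 bp
  [105,107): 2 bp
  [107,109): 2 bp
  [109,115): 6 bp
  [115,119): 4 bp
  [119,124): 5 bp
  [124,126): 2 bp
  [126,133): 7 bp
  [133,137): 4 bp
  [137,143): 6 bp
  [143,150): 7 bp
  [150,175): 25 bp
  [175,181): 6 bp
  [181,187): 6 bp
  [187,193): 6 bp
  [193,205): 12 bp
  [205,218): 13 bp
  [218,231): 13 bp
  [231,237): 6 bp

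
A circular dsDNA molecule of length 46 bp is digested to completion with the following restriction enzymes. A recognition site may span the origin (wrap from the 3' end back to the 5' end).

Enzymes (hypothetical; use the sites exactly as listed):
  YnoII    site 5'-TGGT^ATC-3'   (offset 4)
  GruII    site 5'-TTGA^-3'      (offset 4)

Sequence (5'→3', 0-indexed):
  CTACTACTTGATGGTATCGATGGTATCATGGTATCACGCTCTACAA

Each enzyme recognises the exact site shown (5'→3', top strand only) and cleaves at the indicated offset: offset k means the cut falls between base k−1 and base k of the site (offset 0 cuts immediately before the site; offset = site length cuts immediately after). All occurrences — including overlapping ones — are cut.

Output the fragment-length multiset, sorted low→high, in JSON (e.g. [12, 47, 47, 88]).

[4,8,9,25]

Per-enzyme occurrences:
  YnoII TGGTATC/4: at [11, 20, 28] ⇒ [15, 24, 32]
  GruII TTGA/4: at [7] ⇒ [11]

Pooled cuts: [11, 15, 24, 32]

Fragment lengths:
  11→15: 4 bp
  15→24: 9 bp
  24→32: 8 bp
  32→11 (wrap): 46-32+11 = 25 bp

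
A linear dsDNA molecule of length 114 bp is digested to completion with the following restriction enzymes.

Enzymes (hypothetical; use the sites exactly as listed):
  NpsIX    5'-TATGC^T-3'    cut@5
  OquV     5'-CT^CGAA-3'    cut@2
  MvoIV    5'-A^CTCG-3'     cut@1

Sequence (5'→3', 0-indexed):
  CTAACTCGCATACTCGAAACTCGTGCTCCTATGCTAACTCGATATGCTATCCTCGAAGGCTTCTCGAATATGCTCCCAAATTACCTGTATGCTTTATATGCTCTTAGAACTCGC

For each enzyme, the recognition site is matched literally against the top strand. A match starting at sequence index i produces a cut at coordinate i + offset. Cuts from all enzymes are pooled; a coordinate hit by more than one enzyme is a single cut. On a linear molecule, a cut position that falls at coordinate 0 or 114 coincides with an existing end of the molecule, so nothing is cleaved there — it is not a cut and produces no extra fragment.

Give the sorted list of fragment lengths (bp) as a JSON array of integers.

[2,3,4,5,5,6,8,8,9,9,10,11,15,19]

Scan for sites:
  NpsIX TATGCT/5: at [29, 42, 68, 87, 96] ⇒ [34, 47, 73, 92, 101]
  OquV CTCGAA/2: at [12, 51, 62] ⇒ [14, 53, 64]
  MvoIV ACTCG/1: at [3, 11, 18, 36, 108] ⇒ [4, 12, 19, 37, 109]

Pooled cuts: [4, 12, 14, 19, 34, 37, 47, 53, 64, 73, 92, 101, 109]

Fragments:
  [0,4): 4 bp
  [4,12): 8 bp
  [12,14): 2 bp
  [14,19): 5 bp
  [19,34): 15 bp
  [34,37): 3 bp
  [37,47): 10 bp
  [47,53): 6 bp
  [53,64): 11 bp
  [64,73): 9 bp
  [73,92): 19 bp
  [92,101): 9 bp
  [101,109): 8 bp
  [109,114): 5 bp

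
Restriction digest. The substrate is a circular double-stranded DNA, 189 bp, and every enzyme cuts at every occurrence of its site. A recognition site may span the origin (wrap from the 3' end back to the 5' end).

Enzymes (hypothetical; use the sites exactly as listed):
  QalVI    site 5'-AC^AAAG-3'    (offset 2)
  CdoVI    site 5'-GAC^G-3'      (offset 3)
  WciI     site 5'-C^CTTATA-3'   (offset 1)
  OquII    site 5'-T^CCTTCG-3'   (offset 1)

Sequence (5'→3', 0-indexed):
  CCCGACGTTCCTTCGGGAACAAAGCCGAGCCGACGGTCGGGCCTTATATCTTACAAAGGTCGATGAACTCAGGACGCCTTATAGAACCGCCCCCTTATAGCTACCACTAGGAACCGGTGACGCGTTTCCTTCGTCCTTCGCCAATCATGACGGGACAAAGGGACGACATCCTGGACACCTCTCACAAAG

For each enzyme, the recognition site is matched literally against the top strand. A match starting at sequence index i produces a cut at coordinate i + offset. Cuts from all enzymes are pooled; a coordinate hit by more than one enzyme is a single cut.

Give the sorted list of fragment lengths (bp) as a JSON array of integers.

Scan for sites:
  QalVI ACAAAG/2: at [18, 52, 154, 183] ⇒ [20, 54, 156, 185]
  CdoVI GACG/3: at [3, 31, 72, 118, 148, 161] ⇒ [6, 34, 75, 121, 151, 164]
  WciI CCTTATA/1: at [41, 76, 92] ⇒ [42, 77, 93]
  OquII TCCTTCG/1: at [8, 126, 133] ⇒ [9, 127, 134]

Pooled cuts: [6, 9, 20, 34, 42, 54, 75, 77, 93, 121, 127, 134, 151, 156, 164, 185]

Fragment lengths:
  6→9: 3 bp
  9→20: 11 bp
  20→34: 14 bp
  34→42: 8 bp
  42→54: 12 bp
  54→75: 21 bp
  75→77: 2 bp
  77→93: 16 bp
  93→121: 28 bp
  121→127: 6 bp
  127→134: 7 bp
  134→151: 17 bp
  151→156: 5 bp
  156→164: 8 bp
  164→185: 21 bp
  185→6 (wrap): 189-185+6 = 10 bp

[2,3,5,6,7,8,8,10,11,12,14,16,17,21,21,28]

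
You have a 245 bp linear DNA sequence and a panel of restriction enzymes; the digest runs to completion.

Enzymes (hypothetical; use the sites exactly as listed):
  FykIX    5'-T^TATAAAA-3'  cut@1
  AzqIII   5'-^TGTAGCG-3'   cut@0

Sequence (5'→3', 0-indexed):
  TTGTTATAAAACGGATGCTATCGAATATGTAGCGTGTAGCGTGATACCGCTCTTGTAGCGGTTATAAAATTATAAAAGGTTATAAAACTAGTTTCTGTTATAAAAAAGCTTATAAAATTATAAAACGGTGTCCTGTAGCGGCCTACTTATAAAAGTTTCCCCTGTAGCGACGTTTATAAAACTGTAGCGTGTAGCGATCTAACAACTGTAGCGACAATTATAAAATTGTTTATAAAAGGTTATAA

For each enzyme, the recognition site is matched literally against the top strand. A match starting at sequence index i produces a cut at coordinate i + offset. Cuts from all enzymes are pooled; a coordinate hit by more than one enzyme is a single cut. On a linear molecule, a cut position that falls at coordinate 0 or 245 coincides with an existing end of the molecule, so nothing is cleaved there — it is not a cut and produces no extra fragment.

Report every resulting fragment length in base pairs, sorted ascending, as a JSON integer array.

[4,7,7,8,8,8,9,10,12,12,12,12,14,15,15,15,17,18,19,23]

Per-enzyme occurrences:
  FykIX (TTATAAAA, off=1): starts [3, 61, 69, 79, 97, 109, 117, 146, 173, 217, 229] → cuts [4, 62, 70, 80, 98, 110, 118, 147, 174, 218, 230]
  AzqIII (TGTAGCG, off=0): starts [27, 34, 53, 133, 162, 182, 189, 206] → cuts [27, 34, 53, 133, 162, 182, 189, 206]

Pooled cuts: [4, 27, 34, 53, 62, 70, 80, 98, 110, 118, 133, 147, 162, 174, 182, 189, 206, 218, 230]

Fragments:
  [0,4): 4 bp
  [4,27): 23 bp
  [27,34): 7 bp
  [34,53): 19 bp
  [53,62): 9 bp
  [62,70): 8 bp
  [70,80): 10 bp
  [80,98): 18 bp
  [98,110): 12 bp
  [110,118): 8 bp
  [118,133): 15 bp
  [133,147): 14 bp
  [147,162): 15 bp
  [162,174): 12 bp
  [174,182): 8 bp
  [182,189): 7 bp
  [189,206): 17 bp
  [206,218): 12 bp
  [218,230): 12 bp
  [230,245): 15 bp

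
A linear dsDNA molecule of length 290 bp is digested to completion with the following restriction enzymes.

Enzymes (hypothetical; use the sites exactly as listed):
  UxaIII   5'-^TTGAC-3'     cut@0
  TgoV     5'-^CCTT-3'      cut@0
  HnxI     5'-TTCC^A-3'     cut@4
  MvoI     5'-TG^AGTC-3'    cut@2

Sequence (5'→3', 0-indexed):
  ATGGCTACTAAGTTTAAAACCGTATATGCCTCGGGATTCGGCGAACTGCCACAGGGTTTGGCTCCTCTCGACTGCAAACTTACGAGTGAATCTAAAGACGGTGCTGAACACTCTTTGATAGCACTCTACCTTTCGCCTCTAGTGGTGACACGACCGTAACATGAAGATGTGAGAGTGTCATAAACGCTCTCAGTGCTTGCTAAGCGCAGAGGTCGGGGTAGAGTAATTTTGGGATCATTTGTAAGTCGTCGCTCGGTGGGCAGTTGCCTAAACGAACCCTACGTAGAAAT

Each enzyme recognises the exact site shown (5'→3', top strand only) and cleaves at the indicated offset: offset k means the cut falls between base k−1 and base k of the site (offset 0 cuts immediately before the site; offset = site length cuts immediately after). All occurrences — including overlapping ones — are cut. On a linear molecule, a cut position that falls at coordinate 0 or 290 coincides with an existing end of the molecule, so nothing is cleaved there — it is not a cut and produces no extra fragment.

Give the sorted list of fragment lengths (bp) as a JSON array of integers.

Scan for sites:
  UxaIII (TTGAC, off=0): no sites
  TgoV (CCTT, off=0): starts [128] → cuts [128]
  HnxI (TTCCA, off=4): no sites
  MvoI (TGAGTC, off=2): no sites

Pooled cuts: [128]

Fragments:
  [0,128): 128 bp
  [128,290): 162 bp

[128,162]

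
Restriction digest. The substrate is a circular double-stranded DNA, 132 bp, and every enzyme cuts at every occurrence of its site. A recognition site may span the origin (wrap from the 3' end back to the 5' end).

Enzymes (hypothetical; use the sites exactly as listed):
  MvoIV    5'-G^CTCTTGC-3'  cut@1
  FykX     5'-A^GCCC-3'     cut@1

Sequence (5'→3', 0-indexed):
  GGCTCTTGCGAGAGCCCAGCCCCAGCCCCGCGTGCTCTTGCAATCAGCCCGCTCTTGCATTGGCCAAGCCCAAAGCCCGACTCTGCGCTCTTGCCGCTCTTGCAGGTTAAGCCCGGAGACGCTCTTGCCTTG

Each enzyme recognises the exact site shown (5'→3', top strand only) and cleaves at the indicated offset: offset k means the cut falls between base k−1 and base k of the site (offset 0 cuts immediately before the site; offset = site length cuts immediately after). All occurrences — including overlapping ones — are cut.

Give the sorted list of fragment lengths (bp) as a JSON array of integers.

Site scan:
  MvoIV (GCTCTTGC, off=1): starts [1, 33, 50, 86, 95, 120] → cuts [2, 34, 51, 87, 96, 121]
  FykX (AGCCC, off=1): starts [12, 17, 23, 45, 66, 73, 109] → cuts [13, 18, 24, 46, 67, 74, 110]

Pooled cuts: [2, 13, 18, 24, 34, 46, 51, 67, 74, 87, 96, 110, 121]

Fragments:
  2→13: 11 bp
  13→18: 5 bp
  18→24: 6 bp
  24→34: 10 bp
  34→46: 12 bp
  46→51: 5 bp
  51→67: 16 bp
  67→74: 7 bp
  74→87: 13 bp
  87→96: 9 bp
  96→110: 14 bp
  110→121: 11 bp
  121→2 (wrap): 132-121+2 = 13 bp

[5,5,6,7,9,10,11,11,12,13,13,14,16]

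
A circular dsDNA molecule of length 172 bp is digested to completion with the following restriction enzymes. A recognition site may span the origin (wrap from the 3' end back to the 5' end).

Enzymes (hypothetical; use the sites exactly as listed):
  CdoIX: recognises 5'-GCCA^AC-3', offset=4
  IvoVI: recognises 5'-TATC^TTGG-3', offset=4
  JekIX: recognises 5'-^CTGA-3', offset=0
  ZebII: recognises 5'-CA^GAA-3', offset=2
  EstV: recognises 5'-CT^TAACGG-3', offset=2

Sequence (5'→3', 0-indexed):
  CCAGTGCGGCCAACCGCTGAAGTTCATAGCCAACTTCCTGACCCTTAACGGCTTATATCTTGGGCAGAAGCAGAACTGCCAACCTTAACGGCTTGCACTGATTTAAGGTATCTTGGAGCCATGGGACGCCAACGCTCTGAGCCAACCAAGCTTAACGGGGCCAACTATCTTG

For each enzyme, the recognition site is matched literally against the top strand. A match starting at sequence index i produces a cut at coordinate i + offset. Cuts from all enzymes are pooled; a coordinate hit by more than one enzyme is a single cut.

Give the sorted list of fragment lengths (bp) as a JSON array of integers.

[4,4,5,5,6,7,8,8,8,9,11,12,14,15,16,19,21]

Site scan:
  CdoIX GCCAAC/4: at [8, 28, 77, 127, 140, 159] ⇒ [12, 32, 81, 131, 144, 163]
  IvoVI TATCTTGG/4: at [55, 108] ⇒ [59, 112]
  JekIX CTGA/0: at [16, 37, 97, 136] ⇒ [16, 37, 97, 136]
  ZebII CAGAA/2: at [64, 70] ⇒ [66, 72]
  EstV CTTAACGG/2: at [43, 83, 150] ⇒ [45, 85, 152]

All cut coordinates (distinct, sorted): [12, 16, 32, 37, 45, 59, 66, 72, 81, 85, 97, 112, 131, 136, 144, 152, 163]

Fragment lengths:
  12→16: 4 bp
  16→32: 16 bp
  32→37: 5 bp
  37→45: 8 bp
  45→59: 14 bp
  59→66: 7 bp
  66→72: 6 bp
  72→81: 9 bp
  81→85: 4 bp
  85→97: 12 bp
  97→112: 15 bp
  112→131: 19 bp
  131→136: 5 bp
  136→144: 8 bp
  144→152: 8 bp
  152→163: 11 bp
  163→12 (wrap): 172-163+12 = 21 bp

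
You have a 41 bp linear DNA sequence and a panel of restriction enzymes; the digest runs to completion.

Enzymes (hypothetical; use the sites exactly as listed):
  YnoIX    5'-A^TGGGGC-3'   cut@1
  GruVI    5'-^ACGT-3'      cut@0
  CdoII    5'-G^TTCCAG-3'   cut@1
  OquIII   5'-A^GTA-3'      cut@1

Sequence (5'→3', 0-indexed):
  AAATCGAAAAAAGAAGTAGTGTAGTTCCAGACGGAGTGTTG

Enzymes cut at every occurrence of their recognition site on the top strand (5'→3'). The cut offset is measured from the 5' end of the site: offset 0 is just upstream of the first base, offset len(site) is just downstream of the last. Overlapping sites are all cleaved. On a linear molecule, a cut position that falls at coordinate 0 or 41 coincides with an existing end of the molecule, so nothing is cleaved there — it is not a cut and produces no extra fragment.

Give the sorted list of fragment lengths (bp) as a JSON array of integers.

[9,15,17]

Site scan:
  YnoIX (ATGGGGC, off=1): no sites
  GruVI (ACGT, off=0): no sites
  CdoII (GTTCCAG, off=1): starts [23] → cuts [24]
  OquIII (AGTA, off=1): starts [14] → cuts [15]

Pooled cuts: [15, 24]

Fragments:
  [0,15): 15 bp
  [15,24): 9 bp
  [24,41): 17 bp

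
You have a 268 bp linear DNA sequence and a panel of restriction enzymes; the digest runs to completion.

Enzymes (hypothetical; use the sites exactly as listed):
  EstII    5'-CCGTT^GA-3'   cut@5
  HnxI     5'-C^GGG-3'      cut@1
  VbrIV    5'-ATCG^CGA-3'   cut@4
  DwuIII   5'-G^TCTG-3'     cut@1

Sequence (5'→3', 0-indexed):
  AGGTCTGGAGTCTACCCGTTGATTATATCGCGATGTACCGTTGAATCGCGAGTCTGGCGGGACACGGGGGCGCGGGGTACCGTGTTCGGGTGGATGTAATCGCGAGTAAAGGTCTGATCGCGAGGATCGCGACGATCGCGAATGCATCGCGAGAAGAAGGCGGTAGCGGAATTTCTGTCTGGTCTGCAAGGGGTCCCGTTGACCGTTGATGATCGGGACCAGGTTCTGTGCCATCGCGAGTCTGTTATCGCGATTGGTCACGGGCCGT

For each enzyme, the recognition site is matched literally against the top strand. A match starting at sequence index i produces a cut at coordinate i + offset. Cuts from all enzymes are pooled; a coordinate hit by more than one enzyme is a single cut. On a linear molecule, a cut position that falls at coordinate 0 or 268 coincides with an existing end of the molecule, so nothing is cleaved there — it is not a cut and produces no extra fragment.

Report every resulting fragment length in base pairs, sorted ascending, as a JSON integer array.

Scan for sites:
  EstII CCGTTGA/5: at [15, 37, 195, 202] ⇒ [20, 42, 200, 207]
  HnxI CGGG/1: at [57, 64, 72, 86, 213, 260] ⇒ [58, 65, 73, 87, 214, 261]
  VbrIV ATCGCGA/4: at [26, 44, 98, 116, 125, 134, 145, 232, 246] ⇒ [30, 48, 102, 120, 129, 138, 149, 236, 250]
  DwuIII GTCTG/1: at [2, 51, 111, 176, 181, 239] ⇒ [3, 52, 112, 177, 182, 240]

Pooled cuts: [3, 20, 30, 42, 48, 52, 58, 65, 73, 87, 102, 112, 120, 129, 138, 149, 177, 182, 200, 207, 214, 236, 240, 250, 261]

Fragment lengths:
  [0,3): 3 bp
  [3,20): 17 bp
  [20,30): 10 bp
  [30,42): 12 bp
  [42,48): 6 bp
  [48,52): 4 bp
  [52,58): 6 bp
  [58,65): 7 bp
  [65,73): 8 bp
  [73,87): 14 bp
  [87,102): 15 bp
  [102,112): 10 bp
  [112,120): 8 bp
  [120,129): 9 bp
  [129,138): 9 bp
  [138,149): 11 bp
  [149,177): 28 bp
  [177,182): 5 bp
  [182,200): 18 bp
  [200,207): 7 bp
  [207,214): 7 bp
  [214,236): 22 bp
  [236,240): 4 bp
  [240,250): 10 bp
  [250,261): 11 bp
  [261,268): 7 bp

[3,4,4,5,6,6,7,7,7,7,8,8,9,9,10,10,10,11,11,12,14,15,17,18,22,28]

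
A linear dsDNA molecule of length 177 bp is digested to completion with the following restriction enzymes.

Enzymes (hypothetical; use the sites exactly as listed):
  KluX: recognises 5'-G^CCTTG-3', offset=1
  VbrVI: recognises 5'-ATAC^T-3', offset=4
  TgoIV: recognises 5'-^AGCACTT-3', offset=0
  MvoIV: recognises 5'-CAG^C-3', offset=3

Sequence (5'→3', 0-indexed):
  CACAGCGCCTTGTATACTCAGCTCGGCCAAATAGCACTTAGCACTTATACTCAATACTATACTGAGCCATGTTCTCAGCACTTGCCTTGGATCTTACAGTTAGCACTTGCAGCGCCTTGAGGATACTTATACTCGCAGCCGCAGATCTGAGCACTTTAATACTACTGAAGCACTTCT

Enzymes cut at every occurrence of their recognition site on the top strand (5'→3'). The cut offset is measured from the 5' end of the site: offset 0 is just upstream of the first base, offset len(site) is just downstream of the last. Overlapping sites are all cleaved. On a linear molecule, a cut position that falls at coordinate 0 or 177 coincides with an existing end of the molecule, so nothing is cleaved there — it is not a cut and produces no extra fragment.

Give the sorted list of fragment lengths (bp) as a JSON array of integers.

Per-enzyme occurrences:
  KluX GCCTTG/1: at [6, 83, 113] ⇒ [7, 84, 114]
  VbrVI ATACT/4: at [13, 46, 53, 58, 122, 128, 158] ⇒ [17, 50, 57, 62, 126, 132, 162]
  TgoIV AGCACTT/0: at [32, 39, 76, 101, 149, 168] ⇒ [32, 39, 76, 101, 149, 168]
  MvoIV CAGC/3: at [2, 18, 75, 109, 135] ⇒ [5, 21, 78, 112, 138]

Pooled cuts: [5, 7, 17, 21, 32, 39, 50, 57, 62, 76, 78, 84, 101, 112, 114, 126, 132, 138, 149, 162, 168]

Fragment lengths:
  [0,5): 5 bp
  [5,7): 2 bp
  [7,17): 10 bp
  [17,21): 4 bp
  [21,32): 11 bp
  [32,39): 7 bp
  [39,50): 11 bp
  [50,57): 7 bp
  [57,62): 5 bp
  [62,76): 14 bp
  [76,78): 2 bp
  [78,84): 6 bp
  [84,101): 17 bp
  [101,112): 11 bp
  [112,114): 2 bp
  [114,126): 12 bp
  [126,132): 6 bp
  [132,138): 6 bp
  [138,149): 11 bp
  [149,162): 13 bp
  [162,168): 6 bp
  [168,177): 9 bp

[2,2,2,4,5,5,6,6,6,6,7,7,9,10,11,11,11,11,12,13,14,17]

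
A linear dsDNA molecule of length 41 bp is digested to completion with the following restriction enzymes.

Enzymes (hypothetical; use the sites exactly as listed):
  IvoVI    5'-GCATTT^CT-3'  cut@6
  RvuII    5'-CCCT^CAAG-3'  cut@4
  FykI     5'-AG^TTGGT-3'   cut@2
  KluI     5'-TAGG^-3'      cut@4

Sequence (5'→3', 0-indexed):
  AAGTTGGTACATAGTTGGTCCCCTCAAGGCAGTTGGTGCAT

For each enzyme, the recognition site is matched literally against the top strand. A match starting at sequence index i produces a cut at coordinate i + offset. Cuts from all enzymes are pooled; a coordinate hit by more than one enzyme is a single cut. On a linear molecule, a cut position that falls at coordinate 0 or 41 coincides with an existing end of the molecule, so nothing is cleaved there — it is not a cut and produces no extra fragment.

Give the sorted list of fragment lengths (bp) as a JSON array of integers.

Per-enzyme occurrences:
  IvoVI (GCATTTCT, off=6): no sites
  RvuII CCCTCAAG/4: at [20] ⇒ [24]
  FykI AGTTGGT/2: at [1, 12, 30] ⇒ [3, 14, 32]
  KluI (TAGG, off=4): no sites

All cut coordinates (distinct, sorted): [3, 14, 24, 32]

Fragment lengths:
  [0,3): 3 bp
  [3,14): 11 bp
  [14,24): 10 bp
  [24,32): 8 bp
  [32,41): 9 bp

[3,8,9,10,11]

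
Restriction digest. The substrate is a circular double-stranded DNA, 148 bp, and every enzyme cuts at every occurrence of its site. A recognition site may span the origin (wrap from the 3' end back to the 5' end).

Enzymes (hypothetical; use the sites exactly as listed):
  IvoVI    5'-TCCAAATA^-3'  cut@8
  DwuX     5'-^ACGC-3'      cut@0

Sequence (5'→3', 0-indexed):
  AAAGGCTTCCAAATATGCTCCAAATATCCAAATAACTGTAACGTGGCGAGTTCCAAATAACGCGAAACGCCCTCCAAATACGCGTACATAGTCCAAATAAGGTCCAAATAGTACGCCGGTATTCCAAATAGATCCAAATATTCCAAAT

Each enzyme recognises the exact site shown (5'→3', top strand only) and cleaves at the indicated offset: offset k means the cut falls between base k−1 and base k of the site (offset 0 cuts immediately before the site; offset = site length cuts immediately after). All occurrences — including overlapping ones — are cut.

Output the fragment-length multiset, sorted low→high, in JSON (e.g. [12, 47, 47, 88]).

Scan for sites:
  IvoVI (TCCAAATA, off=8): starts [7, 18, 26, 51, 72, 91, 102, 122, 132, 141] → cuts [1, 15, 26, 34, 59, 80, 99, 110, 130, 140]
  DwuX (ACGC, off=0): starts [59, 66, 79, 112] → cuts [59, 66, 79, 112]

All cut coordinates (distinct, sorted): [1, 15, 26, 34, 59, 66, 79, 80, 99, 110, 112, 130, 140]

Fragments:
  1→15: 14 bp
  15→26: 11 bp
  26→34: 8 bp
  34→59: 25 bp
  59→66: 7 bp
  66→79: 13 bp
  79→80: 1 bp
  80→99: 19 bp
  99→110: 11 bp
  110→112: 2 bp
  112→130: 18 bp
  130→140: 10 bp
  140→1 (wrap): 148-140+1 = 9 bp

[1,2,7,8,9,10,11,11,13,14,18,19,25]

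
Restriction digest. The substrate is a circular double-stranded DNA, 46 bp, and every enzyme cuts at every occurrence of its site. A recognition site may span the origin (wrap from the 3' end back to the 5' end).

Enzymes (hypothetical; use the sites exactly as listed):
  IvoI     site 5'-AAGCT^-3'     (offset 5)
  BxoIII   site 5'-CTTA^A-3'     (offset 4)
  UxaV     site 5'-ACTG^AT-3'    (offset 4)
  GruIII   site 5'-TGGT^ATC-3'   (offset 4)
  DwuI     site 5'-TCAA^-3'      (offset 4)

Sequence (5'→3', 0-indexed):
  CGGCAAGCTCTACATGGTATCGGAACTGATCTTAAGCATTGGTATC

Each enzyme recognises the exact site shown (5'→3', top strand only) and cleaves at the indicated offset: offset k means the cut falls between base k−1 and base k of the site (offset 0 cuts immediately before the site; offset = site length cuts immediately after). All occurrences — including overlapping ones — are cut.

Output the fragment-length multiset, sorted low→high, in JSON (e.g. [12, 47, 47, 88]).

Per-enzyme occurrences:
  IvoI AAGCT/5: at [4] ⇒ [9]
  BxoIII CTTAA/4: at [30] ⇒ [34]
  UxaV ACTGAT/4: at [24] ⇒ [28]
  GruIII TGGTATC/4: at [14, 39] ⇒ [18, 43]
  DwuI (TCAA, off=4): no sites

All cut coordinates (distinct, sorted): [9, 18, 28, 34, 43]

Fragment lengths:
  9→18: 9 bp
  18→28: 10 bp
  28→34: 6 bp
  34→43: 9 bp
  43→9 (wrap): 46-43+9 = 12 bp

[6,9,9,10,12]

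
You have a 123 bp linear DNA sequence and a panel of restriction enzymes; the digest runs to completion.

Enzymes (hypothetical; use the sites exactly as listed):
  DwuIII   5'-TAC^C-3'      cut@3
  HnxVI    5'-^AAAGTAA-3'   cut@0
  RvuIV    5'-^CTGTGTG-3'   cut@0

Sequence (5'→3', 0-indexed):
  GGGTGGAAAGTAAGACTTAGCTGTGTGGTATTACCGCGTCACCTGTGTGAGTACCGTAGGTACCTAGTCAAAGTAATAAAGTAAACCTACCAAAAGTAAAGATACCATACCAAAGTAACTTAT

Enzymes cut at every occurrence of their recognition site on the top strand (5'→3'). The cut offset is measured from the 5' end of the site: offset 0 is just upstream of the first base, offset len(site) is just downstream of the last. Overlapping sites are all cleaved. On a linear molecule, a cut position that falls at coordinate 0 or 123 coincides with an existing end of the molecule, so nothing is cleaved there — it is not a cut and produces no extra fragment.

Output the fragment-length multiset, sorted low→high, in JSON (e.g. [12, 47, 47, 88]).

Scan for sites:
  DwuIII (TACC, off=3): starts [31, 51, 60, 87, 102, 107] → cuts [34, 54, 63, 90, 105, 110]
  HnxVI (AAAGTAA, off=0): starts [6, 69, 77, 92, 111] → cuts [6, 69, 77, 92, 111]
  RvuIV (CTGTGTG, off=0): starts [20, 42] → cuts [20, 42]

All cut coordinates (distinct, sorted): [6, 20, 34, 42, 54, 63, 69, 77, 90, 92, 105, 110, 111]

Fragments:
  [0,6): 6 bp
  [6,20): 14 bp
  [20,34): 14 bp
  [34,42): 8 bp
  [42,54): 12 bp
  [54,63): 9 bp
  [63,69): 6 bp
  [69,77): 8 bp
  [77,90): 13 bp
  [90,92): 2 bp
  [92,105): 13 bp
  [105,110): 5 bp
  [110,111): 1 bp
  [111,123): 12 bp

[1,2,5,6,6,8,8,9,12,12,13,13,14,14]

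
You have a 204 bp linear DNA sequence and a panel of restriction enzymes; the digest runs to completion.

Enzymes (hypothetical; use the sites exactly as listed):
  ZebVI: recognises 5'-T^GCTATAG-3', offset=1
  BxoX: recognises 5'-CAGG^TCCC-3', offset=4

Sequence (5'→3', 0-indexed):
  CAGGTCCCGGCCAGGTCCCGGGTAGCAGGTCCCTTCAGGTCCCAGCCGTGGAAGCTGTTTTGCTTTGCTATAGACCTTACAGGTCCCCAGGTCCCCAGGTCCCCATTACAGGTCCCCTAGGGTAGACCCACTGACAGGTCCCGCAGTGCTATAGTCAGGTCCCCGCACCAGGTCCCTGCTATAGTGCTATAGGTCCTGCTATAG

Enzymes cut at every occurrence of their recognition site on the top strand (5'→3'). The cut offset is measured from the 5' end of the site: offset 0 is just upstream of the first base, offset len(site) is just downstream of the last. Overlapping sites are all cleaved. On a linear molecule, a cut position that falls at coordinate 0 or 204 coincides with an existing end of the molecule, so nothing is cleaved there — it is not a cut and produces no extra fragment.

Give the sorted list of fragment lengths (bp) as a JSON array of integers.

Scan for sites:
  ZebVI TGCTATAG/1: at [65, 146, 176, 184, 196] ⇒ [66, 147, 177, 185, 197]
  BxoX CAGGTCCC/4: at [0, 11, 25, 35, 79, 87, 95, 108, 134, 155, 168] ⇒ [4, 15, 29, 39, 83, 91, 99, 112, 138, 159, 172]

Pooled cuts: [4, 15, 29, 39, 66, 83, 91, 99, 112, 138, 147, 159, 172, 177, 185, 197]

Fragments:
  [0,4): 4 bp
  [4,15): 11 bp
  [15,29): 14 bp
  [29,39): 10 bp
  [39,66): 27 bp
  [66,83): 17 bp
  [83,91): 8 bp
  [91,99): 8 bp
  [99,112): 13 bp
  [112,138): 26 bp
  [138,147): 9 bp
  [147,159): 12 bp
  [159,172): 13 bp
  [172,177): 5 bp
  [177,185): 8 bp
  [185,197): 12 bp
  [197,204): 7 bp

[4,5,7,8,8,8,9,10,11,12,12,13,13,14,17,26,27]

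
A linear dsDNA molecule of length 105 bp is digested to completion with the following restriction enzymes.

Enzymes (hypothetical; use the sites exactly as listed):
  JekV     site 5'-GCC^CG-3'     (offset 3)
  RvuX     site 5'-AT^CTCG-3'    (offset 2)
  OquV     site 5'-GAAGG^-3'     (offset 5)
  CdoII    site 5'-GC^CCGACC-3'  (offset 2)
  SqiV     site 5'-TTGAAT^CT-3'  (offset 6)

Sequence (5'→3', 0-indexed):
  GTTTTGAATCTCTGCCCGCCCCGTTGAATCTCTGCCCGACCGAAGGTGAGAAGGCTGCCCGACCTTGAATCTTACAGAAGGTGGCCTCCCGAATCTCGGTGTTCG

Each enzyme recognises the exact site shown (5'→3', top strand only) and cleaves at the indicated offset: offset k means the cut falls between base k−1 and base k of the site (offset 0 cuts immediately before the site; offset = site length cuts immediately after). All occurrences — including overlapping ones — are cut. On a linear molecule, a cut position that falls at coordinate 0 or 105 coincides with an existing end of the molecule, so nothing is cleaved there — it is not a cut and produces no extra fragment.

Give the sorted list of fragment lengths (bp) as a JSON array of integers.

Scan for sites:
  JekV (GCCCG, off=3): starts [13, 33, 56] → cuts [16, 36, 59]
  RvuX (ATCTCG, off=2): starts [92] → cuts [94]
  OquV (GAAGG, off=5): starts [41, 49, 76] → cuts [46, 54, 81]
  CdoII (GCCCGACC, off=2): starts [33, 56] → cuts [35, 58]
  SqiV (TTGAATCT, off=6): starts [3, 23, 64] → cuts [9, 29, 70]

All cut coordinates (distinct, sorted): [9, 16, 29, 35, 36, 46, 54, 58, 59, 70, 81, 94]

Fragment lengths:
  [0,9): 9 bp
  [9,16): 7 bp
  [16,29): 13 bp
  [29,35): 6 bp
  [35,36): 1 bp
  [36,46): 10 bp
  [46,54): 8 bp
  [54,58): 4 bp
  [58,59): 1 bp
  [59,70): 11 bp
  [70,81): 11 bp
  [81,94): 13 bp
  [94,105): 11 bp

[1,1,4,6,7,8,9,10,11,11,11,13,13]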